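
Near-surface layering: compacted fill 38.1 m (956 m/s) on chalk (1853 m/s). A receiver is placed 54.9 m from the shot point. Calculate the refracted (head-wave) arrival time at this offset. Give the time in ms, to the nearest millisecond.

θ_c = arcsin(V₁/V₂) = arcsin(956/1853) = 31.06°, cos θ_c = 0.8566.
Intercept time tᵢ = 2h cos θ_c / V₁ = 2·38.1·0.8566/956 = 0.06828 s.
t = x/V₂ + tᵢ = 54.9/1853 + 0.06828 = 0.09791 s.

98 ms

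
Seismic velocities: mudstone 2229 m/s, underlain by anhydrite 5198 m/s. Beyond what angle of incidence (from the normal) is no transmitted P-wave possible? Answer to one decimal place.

25.4°

Critical incidence: sin θ_c = V₁/V₂ = 2229/5198 = 0.4288.
θ_c = arcsin 0.4288 = 25.39°.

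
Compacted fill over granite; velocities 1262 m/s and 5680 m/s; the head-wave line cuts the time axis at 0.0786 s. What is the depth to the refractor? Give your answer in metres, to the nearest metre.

h = tᵢ·V₁·V₂ / (2·√(V₂²−V₁²)).
√(V₂²−V₁²) = √(5680² − 1262²) = 5538.0 m/s.
h = 0.0786 s × 1262 × 5680 / (2 × 5538.0) = 50.87 m.

51 m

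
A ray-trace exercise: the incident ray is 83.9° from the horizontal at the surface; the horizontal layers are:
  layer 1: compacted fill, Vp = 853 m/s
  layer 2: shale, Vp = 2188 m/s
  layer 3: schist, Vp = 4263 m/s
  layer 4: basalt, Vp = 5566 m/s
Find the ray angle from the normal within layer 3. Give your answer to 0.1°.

32.1°

From the normal: θ₁ = 90° − 83.9° = 6.1°.
Ray parameter p = sin 6.1° / 853 = 1.2458e-04 s/m.
sin θ_3 = p·V_3 = 1.2458e-04 × 4263 = 0.5311.
θ_3 = arcsin 0.5311 = 32.08°.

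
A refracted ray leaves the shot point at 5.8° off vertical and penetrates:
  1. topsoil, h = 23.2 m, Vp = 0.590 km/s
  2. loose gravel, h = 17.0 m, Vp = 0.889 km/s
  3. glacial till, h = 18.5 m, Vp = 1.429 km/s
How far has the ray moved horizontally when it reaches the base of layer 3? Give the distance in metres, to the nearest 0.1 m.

Apply Snell's law at each interface; in layer i the horizontal offset is hᵢ·tan θᵢ.
Layer 1: θ = 5.80°; offset = 23.2·tan 5.80° = 2.357 m.
Layer 2: sin θ = 0.889·sin 5.8°/0.590 = 0.1523, θ = 8.76°; offset = 17.0·tan 8.76° = 2.619 m.
Layer 3: sin θ = 1.429·sin 5.8°/0.590 = 0.2448, θ = 14.17°; offset = 18.5·tan 14.17° = 4.670 m.
Σ offsets = 9.646 m.

9.6 m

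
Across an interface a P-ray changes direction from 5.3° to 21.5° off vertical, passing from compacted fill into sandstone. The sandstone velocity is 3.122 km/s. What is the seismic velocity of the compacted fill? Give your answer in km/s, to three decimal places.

0.787 km/s

sin 5.3° = 0.0924; sin 21.5° = 0.3665.
V₁ = V₂·(sin θ₁/sin θ₂) = 3.122·(0.0924/0.3665) = 0.787 km/s.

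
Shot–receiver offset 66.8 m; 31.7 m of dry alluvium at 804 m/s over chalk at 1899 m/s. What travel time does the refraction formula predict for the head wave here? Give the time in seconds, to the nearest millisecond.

0.107 s

θ_c = arcsin(V₁/V₂) = arcsin(804/1899) = 25.05°, cos θ_c = 0.9060.
Intercept time tᵢ = 2h cos θ_c / V₁ = 2·31.7·0.9060/804 = 0.07144 s.
t = x/V₂ + tᵢ = 66.8/1899 + 0.07144 = 0.10662 s.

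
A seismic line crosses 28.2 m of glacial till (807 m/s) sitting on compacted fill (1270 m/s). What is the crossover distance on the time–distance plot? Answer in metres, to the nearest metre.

θ_c = arcsin(807/1270) = 39.45°, so cos θ_c = 0.7722 and tᵢ = 2h cos θ_c/V₁ = 0.0540 s.
At crossover x/V₁ = x/V₂ + tᵢ ⇒ x = tᵢ/(1/V₁ − 1/V₂) = 0.05396/(1.2392e-03 − 7.8740e-04) = 119.46 m.

119 m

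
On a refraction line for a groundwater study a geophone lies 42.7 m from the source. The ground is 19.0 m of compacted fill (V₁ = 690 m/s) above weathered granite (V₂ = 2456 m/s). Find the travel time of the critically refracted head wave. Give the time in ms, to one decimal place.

70.2 ms

θ_c = arcsin(V₁/V₂) = arcsin(690/2456) = 16.32°, cos θ_c = 0.9597.
Intercept time tᵢ = 2h cos θ_c / V₁ = 2·19.0·0.9597/690 = 0.05285 s.
t = x/V₂ + tᵢ = 42.7/2456 + 0.05285 = 0.07024 s.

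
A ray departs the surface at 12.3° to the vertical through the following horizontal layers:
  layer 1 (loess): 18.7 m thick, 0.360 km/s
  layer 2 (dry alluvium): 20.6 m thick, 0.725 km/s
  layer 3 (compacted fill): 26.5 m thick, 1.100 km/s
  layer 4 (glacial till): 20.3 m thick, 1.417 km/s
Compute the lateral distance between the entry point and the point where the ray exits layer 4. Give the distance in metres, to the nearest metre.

68 m

p = sin θ₁/V₁ = sin 12.3°/0.360 = 5.9175e-01 s/km is conserved through the stack.
Layer 1: θ = 12.30°; offset = 18.7·tan 12.30° = 4.077 m.
Layer 2: sin θ = p·0.725 = 0.4290 → θ = 25.41°; offset = 20.6·tan 25.41° = 9.784 m.
Layer 3: sin θ = p·1.100 = 0.6509 → θ = 40.61°; offset = 26.5·tan 40.61° = 22.722 m.
Layer 4: sin θ = p·1.417 = 0.8385 → θ = 56.98°; offset = 20.3·tan 56.98° = 31.239 m.
Total horizontal offset = 67.823 m.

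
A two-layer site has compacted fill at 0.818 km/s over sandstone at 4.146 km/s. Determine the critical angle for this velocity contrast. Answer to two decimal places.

Critical incidence: sin θ_c = V₁/V₂ = 0.818/4.146 = 0.1973.
θ_c = arcsin 0.1973 = 11.38°.

11.38°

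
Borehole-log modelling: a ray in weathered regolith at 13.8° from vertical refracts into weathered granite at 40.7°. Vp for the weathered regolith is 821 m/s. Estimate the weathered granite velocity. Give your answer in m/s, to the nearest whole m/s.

2244 m/s

sin 13.8° = 0.2385; sin 40.7° = 0.6521.
V₂ = V₁·(sin θ₂/sin θ₁) = 821·(0.6521/0.2385) = 2244.43 m/s.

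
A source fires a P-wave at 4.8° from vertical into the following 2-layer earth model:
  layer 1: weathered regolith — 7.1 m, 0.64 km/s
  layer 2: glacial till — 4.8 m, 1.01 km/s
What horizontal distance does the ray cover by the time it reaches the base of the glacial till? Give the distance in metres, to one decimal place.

1.2 m

p = sin θ₁/V₁ = sin 4.8°/0.64 = 1.3075e-01 s/km is conserved through the stack.
Layer 1: θ = 4.80°; offset = 7.1·tan 4.80° = 0.596 m.
Layer 2: sin θ = p·1.01 = 0.1321 → θ = 7.59°; offset = 4.8·tan 7.59° = 0.639 m.
Summing the layer offsets gives 1.236 m.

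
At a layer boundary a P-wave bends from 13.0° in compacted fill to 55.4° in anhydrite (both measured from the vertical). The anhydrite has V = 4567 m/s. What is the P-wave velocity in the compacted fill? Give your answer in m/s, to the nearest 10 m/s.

Snell's law: sin 13.0°/V₁ = sin 55.4°/V₂.
V₁ = V₂·sin 13.0°/sin 55.4° = 4567 × 0.2733 = 1248.09 m/s.

1250 m/s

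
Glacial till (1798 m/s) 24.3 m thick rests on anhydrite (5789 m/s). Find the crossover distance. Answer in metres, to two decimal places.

67.01 m

x_cross = 2h·√((V₂+V₁)/(V₂−V₁)).
(V₂+V₁)/(V₂−V₁) = (5789+1798)/(5789−1798) = 1.9010; √ = 1.3788.
x_cross = 2·24.3·1.3788 = 67.01 m.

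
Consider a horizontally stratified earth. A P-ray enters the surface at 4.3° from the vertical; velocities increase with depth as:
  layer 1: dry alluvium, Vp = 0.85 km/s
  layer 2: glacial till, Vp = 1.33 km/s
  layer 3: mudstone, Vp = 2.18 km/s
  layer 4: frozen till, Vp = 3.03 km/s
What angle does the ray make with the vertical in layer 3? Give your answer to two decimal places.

11.09°

Ray parameter p = sin 4.3° / 0.85 = 8.8210e-02 s/km.
sin θ_3 = p·V_3 = 8.8210e-02 × 2.18 = 0.1923.
θ_3 = arcsin 0.1923 = 11.09°.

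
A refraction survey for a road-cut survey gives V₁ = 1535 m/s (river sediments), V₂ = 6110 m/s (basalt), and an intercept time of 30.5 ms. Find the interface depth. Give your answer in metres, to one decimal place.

24.2 m

h = tᵢ·V₁·V₂ / (2·√(V₂²−V₁²)).
√(V₂²−V₁²) = √(6110² − 1535²) = 5914.0 m/s.
h = 0.0305 s × 1535 × 6110 / (2 × 5914.0) = 24.18 m.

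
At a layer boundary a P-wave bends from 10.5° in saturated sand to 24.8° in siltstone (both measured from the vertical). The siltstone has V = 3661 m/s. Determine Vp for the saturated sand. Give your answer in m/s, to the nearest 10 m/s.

sin 10.5° = 0.1822; sin 24.8° = 0.4195.
V₁ = V₂·(sin θ₁/sin θ₂) = 3661·(0.1822/0.4195) = 1590.56 m/s.

1590 m/s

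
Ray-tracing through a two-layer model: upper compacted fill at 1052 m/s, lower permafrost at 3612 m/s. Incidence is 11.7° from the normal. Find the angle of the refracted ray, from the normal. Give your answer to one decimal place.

sin θ₁/V₁ = sin θ₂/V₂ ⇒ sin θ₂ = 3612·sin 11.7°/1052 = 3612·0.2028/1052 = 0.6963.
θ₂ = sin⁻¹(0.6963) = 44.13° (from vertical).

44.1°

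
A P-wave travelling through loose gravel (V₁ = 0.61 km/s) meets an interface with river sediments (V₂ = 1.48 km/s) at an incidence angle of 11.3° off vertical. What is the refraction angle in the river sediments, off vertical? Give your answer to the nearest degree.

Snell's law: sin θ₂ = (V₂/V₁)·sin θ₁ = (1.48/0.61)·sin 11.3° = 0.4754.
θ₂ = sin⁻¹(0.4754) = 28.39° (from vertical).

28°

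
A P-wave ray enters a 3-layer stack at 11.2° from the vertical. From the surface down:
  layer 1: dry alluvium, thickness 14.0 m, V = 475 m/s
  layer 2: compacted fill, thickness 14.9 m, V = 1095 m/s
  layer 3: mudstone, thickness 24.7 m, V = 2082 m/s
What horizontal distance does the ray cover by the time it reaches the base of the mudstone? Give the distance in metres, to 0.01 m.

50.32 m

Apply Snell's law at each interface; in layer i the horizontal offset is hᵢ·tan θᵢ.
Layer 1: θ = 11.20°; offset = 14.0·tan 11.20° = 2.7721 m.
Layer 2: sin θ = 1095·sin 11.2°/475 = 0.4478, θ = 26.60°; offset = 14.9·tan 26.60° = 7.4614 m.
Layer 3: sin θ = 2082·sin 11.2°/475 = 0.8514, θ = 58.36°; offset = 24.7·tan 58.36° = 40.0864 m.
Summing the layer offsets gives 50.3198 m.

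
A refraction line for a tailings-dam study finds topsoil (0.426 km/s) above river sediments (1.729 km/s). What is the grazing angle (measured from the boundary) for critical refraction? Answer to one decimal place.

Critical incidence: sin θ_c = V₁/V₂ = 0.426/1.729 = 0.2464.
θ_c = arcsin 0.2464 = 14.26°.
Measured from the interface: 90° − 14.26° = 75.74°.

75.7°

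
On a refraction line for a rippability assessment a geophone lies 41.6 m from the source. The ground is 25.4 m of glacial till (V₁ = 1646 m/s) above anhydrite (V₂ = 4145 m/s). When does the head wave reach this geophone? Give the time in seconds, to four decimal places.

θ_c = arcsin(V₁/V₂) = arcsin(1646/4145) = 23.40°, cos θ_c = 0.9178.
Intercept time tᵢ = 2h cos θ_c / V₁ = 2·25.4·0.9178/1646 = 0.02832 s.
t = x/V₂ + tᵢ = 41.6/4145 + 0.02832 = 0.03836 s.

0.0384 s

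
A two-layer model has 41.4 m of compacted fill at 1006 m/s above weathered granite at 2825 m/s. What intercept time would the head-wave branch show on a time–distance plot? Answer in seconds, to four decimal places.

0.0769 s

tᵢ = 2h·√(V₂²−V₁²)/(V₁V₂).
√(V₂²−V₁²) = √(2825²−1006²) = 2639.8 m/s.
tᵢ = 2·41.4·2639.8/(1006·2825) = 0.07691 s.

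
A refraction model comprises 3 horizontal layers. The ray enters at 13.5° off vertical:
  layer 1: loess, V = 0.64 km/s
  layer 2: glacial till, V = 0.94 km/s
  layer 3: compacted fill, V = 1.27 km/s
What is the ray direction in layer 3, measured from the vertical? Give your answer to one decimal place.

Snell's law across each interface conserves sin θ / V, so sin θ_3 = V_3·sin θ₁/V₁.
sin θ_3 = 1.27 × sin 13.5° / 0.64 = 0.4632.
θ_3 = 27.60° from the vertical.

27.6°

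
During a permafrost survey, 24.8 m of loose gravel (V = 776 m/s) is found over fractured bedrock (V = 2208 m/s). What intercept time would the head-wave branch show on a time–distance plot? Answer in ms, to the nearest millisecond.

60 ms

θ_c = arcsin(V₁/V₂) = arcsin(776/2208) = 20.58°; cos θ_c = 0.9362.
tᵢ = 2h·cos θ_c / V₁ = 2·24.8·0.9362 / 776 = 0.05984 s.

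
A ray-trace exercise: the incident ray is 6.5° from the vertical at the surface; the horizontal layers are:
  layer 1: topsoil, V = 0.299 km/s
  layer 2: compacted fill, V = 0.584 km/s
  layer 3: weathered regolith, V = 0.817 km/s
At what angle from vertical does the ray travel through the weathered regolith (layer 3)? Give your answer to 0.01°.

Ray parameter p = sin 6.5° / 0.299 = 3.7861e-01 s/km.
sin θ_3 = p·V_3 = 3.7861e-01 × 0.817 = 0.3093.
θ_3 = arcsin 0.3093 = 18.02°.

18.02°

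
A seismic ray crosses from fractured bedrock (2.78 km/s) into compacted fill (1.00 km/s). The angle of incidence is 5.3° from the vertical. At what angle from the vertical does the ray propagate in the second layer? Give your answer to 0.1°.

1.9°

Snell's law: sin θ₂ = (V₂/V₁)·sin θ₁ = (1.00/2.78)·sin 5.3° = 0.0332.
θ₂ = arcsin 0.0332 = 1.90° from the normal.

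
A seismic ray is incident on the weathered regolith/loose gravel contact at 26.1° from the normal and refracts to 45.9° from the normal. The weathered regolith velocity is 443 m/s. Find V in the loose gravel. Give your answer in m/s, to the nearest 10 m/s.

720 m/s

Snell's law: sin 26.1°/V₁ = sin 45.9°/V₂.
V₂ = V₁·sin 45.9°/sin 26.1° = 443 × 1.6323 = 723.12 m/s.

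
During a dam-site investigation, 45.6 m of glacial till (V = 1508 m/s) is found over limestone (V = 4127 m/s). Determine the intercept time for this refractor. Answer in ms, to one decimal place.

tᵢ = 2h·√(V₂²−V₁²)/(V₁V₂).
√(V₂²−V₁²) = √(4127²−1508²) = 3841.6 m/s.
tᵢ = 2·45.6·3841.6/(1508·4127) = 0.05630 s.

56.3 ms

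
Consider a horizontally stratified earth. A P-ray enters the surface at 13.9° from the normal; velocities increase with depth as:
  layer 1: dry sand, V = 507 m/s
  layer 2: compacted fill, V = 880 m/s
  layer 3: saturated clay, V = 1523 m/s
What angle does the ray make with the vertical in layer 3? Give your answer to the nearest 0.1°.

Snell's law across each interface conserves sin θ / V, so sin θ_3 = V_3·sin θ₁/V₁.
sin θ_3 = 1523 × sin 13.9° / 507 = 0.7216.
θ_3 = arcsin 0.7216 = 46.19°.

46.2°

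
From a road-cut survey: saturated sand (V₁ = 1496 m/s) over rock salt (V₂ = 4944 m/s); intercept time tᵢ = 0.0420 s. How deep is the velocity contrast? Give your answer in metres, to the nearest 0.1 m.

33.0 m

θ_c = arcsin(1496/4944) = 17.61°; cos θ_c = 0.9531.
tᵢ = 2h cos θ_c/V₁ ⇒ h = tᵢ·V₁/(2 cos θ_c) = 0.042·1496/(2·0.9531) = 32.96 m.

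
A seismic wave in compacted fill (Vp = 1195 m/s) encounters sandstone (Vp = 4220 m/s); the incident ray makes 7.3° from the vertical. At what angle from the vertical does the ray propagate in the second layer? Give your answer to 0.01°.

26.66°

Snell's law: sin θ₂ = (V₂/V₁)·sin θ₁ = (4220/1195)·sin 7.3° = 0.4487.
θ₂ = arcsin 0.4487 = 26.66° from the normal.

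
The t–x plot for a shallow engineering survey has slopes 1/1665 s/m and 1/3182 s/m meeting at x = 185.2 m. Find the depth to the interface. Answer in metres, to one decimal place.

x_cross = 2h·√((V₂+V₁)/(V₂−V₁)) → h = x_cross / (2·√((V₂+V₁)/(V₂−V₁))).
√((V₂+V₁)/(V₂−V₁)) = √((3182+1665)/(3182−1665)) = 1.7875.
h = 185.2 / (2·1.7875) = 51.80 m.

51.8 m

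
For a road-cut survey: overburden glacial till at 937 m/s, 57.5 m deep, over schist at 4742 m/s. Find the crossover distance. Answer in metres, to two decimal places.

x_cross = 2h·√((V₂+V₁)/(V₂−V₁)).
(V₂+V₁)/(V₂−V₁) = (4742+937)/(4742−937) = 1.4925; √ = 1.2217.
x_cross = 2·57.5·1.2217 = 140.49 m.

140.49 m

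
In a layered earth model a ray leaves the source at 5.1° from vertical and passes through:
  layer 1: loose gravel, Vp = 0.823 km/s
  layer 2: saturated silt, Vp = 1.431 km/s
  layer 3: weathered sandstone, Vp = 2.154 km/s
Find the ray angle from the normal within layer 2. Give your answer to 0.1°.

Snell's law across each interface conserves sin θ / V, so sin θ_2 = V_2·sin θ₁/V₁.
sin θ_2 = 1.431 × sin 5.1° / 0.823 = 0.1546.
θ_2 = 8.89° from the vertical.

8.9°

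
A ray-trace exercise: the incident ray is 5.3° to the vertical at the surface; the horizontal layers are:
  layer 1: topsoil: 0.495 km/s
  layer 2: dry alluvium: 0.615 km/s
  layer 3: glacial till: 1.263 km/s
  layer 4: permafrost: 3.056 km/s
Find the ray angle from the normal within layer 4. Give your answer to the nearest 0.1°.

Ray parameter p = sin 5.3° / 0.495 = 1.8661e-01 s/km.
sin θ_4 = p·V_4 = 1.8661e-01 × 3.056 = 0.5703.
θ_4 = arcsin 0.5703 = 34.77°.

34.8°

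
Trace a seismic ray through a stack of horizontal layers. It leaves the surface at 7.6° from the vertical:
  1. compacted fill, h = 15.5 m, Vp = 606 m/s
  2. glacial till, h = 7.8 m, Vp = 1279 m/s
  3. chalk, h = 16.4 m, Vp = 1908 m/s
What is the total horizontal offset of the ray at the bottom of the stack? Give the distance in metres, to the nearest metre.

12 m

Ray parameter p = sin 7.6° / 606 m/s = 2.1824e-04 s/m.
Layer 1: θ = 7.60°; offset = 15.5·tan 7.60° = 2.068 m.
Layer 2: sin θ = p·1279 = 0.2791 → θ = 16.21°; offset = 7.8·tan 16.21° = 2.267 m.
Layer 3: sin θ = p·1908 = 0.4164 → θ = 24.61°; offset = 16.4·tan 24.61° = 7.511 m.
Total horizontal offset = 11.847 m.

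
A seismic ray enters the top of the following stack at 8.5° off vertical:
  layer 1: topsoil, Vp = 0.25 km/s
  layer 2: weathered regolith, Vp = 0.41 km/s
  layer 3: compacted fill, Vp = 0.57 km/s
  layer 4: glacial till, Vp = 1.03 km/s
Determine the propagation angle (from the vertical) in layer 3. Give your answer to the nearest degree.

Snell's law across each interface conserves sin θ / V, so sin θ_3 = V_3·sin θ₁/V₁.
sin θ_3 = 0.57 × sin 8.5° / 0.25 = 0.3370.
θ_3 = 19.69° from the vertical.

20°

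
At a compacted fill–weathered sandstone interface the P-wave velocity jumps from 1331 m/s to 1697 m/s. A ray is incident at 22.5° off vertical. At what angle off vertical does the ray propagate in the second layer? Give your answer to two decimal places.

sin θ₁/V₁ = sin θ₂/V₂ ⇒ sin θ₂ = 1697·sin 22.5°/1331 = 1697·0.3827/1331 = 0.4879.
θ₂ = sin⁻¹(0.4879) = 29.20° (from vertical).

29.20°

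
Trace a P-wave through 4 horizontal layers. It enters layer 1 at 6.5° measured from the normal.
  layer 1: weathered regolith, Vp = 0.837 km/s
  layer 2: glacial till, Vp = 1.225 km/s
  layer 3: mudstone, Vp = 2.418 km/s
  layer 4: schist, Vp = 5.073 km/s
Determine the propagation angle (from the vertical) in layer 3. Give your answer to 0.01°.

Snell's law across each interface conserves sin θ / V, so sin θ_3 = V_3·sin θ₁/V₁.
sin θ_3 = 2.418 × sin 6.5° / 0.837 = 0.3270.
θ_3 = 19.09° from the vertical.

19.09°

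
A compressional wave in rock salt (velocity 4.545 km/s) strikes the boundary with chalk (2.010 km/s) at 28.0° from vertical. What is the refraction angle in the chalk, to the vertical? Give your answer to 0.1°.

sin θ₁/V₁ = sin θ₂/V₂ ⇒ sin θ₂ = 2.010·sin 28.0°/4.545 = 2.010·0.4695/4.545 = 0.2076.
θ₂ = arcsin 0.2076 = 11.98° from the normal.

12.0°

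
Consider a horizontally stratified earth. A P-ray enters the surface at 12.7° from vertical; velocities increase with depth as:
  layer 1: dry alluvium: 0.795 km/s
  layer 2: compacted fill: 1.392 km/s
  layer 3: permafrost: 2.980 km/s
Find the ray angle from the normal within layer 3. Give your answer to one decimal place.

Snell's law across each interface conserves sin θ / V, so sin θ_3 = V_3·sin θ₁/V₁.
sin θ_3 = 2.980 × sin 12.7° / 0.795 = 0.8241.
θ_3 = arcsin 0.8241 = 55.50°.

55.5°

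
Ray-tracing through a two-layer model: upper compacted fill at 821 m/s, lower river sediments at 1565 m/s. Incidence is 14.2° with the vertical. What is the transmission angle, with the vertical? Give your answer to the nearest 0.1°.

27.9°

sin θ₁/V₁ = sin θ₂/V₂ ⇒ sin θ₂ = 1565·sin 14.2°/821 = 1565·0.2453/821 = 0.4676.
θ₂ = sin⁻¹(0.4676) = 27.88° (from vertical).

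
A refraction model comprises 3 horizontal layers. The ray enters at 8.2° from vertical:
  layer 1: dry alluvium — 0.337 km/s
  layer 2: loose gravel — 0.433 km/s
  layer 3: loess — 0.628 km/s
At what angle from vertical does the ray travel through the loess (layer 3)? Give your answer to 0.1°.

Snell's law across each interface conserves sin θ / V, so sin θ_3 = V_3·sin θ₁/V₁.
sin θ_3 = 0.628 × sin 8.2° / 0.337 = 0.2658.
θ_3 = 15.41° from the vertical.

15.4°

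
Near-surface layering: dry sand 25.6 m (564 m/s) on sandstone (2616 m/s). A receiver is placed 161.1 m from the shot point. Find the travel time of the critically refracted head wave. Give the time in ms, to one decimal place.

150.2 ms

θ_c = arcsin(V₁/V₂) = arcsin(564/2616) = 12.45°, cos θ_c = 0.9765.
Intercept time tᵢ = 2h cos θ_c / V₁ = 2·25.6·0.9765/564 = 0.08865 s.
t = x/V₂ + tᵢ = 161.1/2616 + 0.08865 = 0.15023 s.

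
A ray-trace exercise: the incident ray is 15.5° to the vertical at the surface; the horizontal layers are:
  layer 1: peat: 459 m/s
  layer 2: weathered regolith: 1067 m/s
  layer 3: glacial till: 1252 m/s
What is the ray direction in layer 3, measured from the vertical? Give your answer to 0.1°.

Snell's law across each interface conserves sin θ / V, so sin θ_3 = V_3·sin θ₁/V₁.
sin θ_3 = 1252 × sin 15.5° / 459 = 0.7289.
θ_3 = arcsin 0.7289 = 46.80°.

46.8°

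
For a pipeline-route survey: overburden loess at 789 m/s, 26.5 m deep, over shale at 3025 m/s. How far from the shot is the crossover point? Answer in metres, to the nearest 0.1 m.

69.2 m

x_cross = 2h·√((V₂+V₁)/(V₂−V₁)).
(V₂+V₁)/(V₂−V₁) = (3025+789)/(3025−789) = 1.7057; √ = 1.3060.
x_cross = 2·26.5·1.3060 = 69.22 m.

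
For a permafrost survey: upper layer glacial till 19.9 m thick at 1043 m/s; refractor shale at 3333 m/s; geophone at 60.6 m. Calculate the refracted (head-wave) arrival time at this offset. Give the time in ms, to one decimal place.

54.4 ms

θ_c = arcsin(V₁/V₂) = arcsin(1043/3333) = 18.24°, cos θ_c = 0.9498.
Intercept time tᵢ = 2h cos θ_c / V₁ = 2·19.9·0.9498/1043 = 0.03624 s.
t = x/V₂ + tᵢ = 60.6/3333 + 0.03624 = 0.05442 s.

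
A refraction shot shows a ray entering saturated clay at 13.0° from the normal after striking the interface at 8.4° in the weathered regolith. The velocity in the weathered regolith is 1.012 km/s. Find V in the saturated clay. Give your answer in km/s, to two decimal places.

1.56 km/s

sin 8.4° = 0.1461; sin 13.0° = 0.2250.
V₂ = V₁·(sin θ₂/sin θ₁) = 1.012·(0.2250/0.1461) = 1.56 km/s.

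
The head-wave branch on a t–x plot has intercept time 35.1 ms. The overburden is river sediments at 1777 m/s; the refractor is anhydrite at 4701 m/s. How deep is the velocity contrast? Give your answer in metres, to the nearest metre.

34 m

θ_c = arcsin(1777/4701) = 22.21°; cos θ_c = 0.9258.
tᵢ = 2h cos θ_c/V₁ ⇒ h = tᵢ·V₁/(2 cos θ_c) = 0.0351·1777/(2·0.9258) = 33.69 m.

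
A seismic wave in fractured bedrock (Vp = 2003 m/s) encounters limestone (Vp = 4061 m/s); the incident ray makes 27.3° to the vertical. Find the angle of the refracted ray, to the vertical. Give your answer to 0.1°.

sin θ₁/V₁ = sin θ₂/V₂ ⇒ sin θ₂ = 4061·sin 27.3°/2003 = 4061·0.4586/2003 = 0.9299.
θ₂ = arcsin 0.9299 = 68.42° from the normal.

68.4°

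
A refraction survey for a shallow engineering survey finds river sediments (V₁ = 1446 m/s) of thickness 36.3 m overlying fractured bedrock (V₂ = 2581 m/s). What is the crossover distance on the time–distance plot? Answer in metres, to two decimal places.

x_cross = 2h·√((V₂+V₁)/(V₂−V₁)).
(V₂+V₁)/(V₂−V₁) = (2581+1446)/(2581−1446) = 3.5480; √ = 1.8836.
x_cross = 2·36.3·1.8836 = 136.75 m.

136.75 m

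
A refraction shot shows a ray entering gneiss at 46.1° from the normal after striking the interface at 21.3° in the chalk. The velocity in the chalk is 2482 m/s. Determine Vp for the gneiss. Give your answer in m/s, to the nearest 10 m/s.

4920 m/s

Snell's law: sin 21.3°/V₁ = sin 46.1°/V₂.
V₂ = V₁·sin 46.1°/sin 21.3° = 2482 × 1.9836 = 4923.34 m/s.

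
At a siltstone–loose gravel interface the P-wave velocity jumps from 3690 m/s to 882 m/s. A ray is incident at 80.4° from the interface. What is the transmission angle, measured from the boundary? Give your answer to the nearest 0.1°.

87.7°

Angle from the normal: 90° − 80.4° = 9.6°.
Snell's law: sin θ₂ = (V₂/V₁)·sin θ₁ = (882/3690)·sin 9.6° = 0.0399.
θ₂ = sin⁻¹(0.0399) = 2.28° (from vertical).
From the interface: 90° − 2.28° = 87.72°.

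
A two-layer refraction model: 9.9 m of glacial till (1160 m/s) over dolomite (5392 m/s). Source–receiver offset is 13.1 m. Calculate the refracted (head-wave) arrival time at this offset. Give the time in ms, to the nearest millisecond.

19 ms

t = x/V₂ + 2h·√(V₂²−V₁²)/(V₁V₂).
√(V₂²−V₁²) = √(5392²−1160²) = 5265.7 m/s; delay term = 2·9.9·5265.7/(1160·5392) = 0.01667 s.
t = 13.1/5392 + 0.01667 = 0.01910 s.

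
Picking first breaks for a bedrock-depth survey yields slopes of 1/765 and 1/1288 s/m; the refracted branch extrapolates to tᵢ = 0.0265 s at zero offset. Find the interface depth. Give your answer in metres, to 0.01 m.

h = tᵢ·V₁·V₂ / (2·√(V₂²−V₁²)).
√(V₂²−V₁²) = √(1288² − 765²) = 1036.2 m/s.
h = 0.0265 s × 765 × 1288 / (2 × 1036.2) = 12.60 m.

12.60 m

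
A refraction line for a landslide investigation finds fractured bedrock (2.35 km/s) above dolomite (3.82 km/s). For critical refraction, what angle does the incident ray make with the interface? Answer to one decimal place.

52.0°

At critical incidence the refracted ray runs along the interface (θ₂ = 90°), so sin θ_c = V₁/V₂.
θ_c = arcsin(2.35/3.82) = arcsin 0.6152 = 37.97°.
Measured from the interface: 90° − 37.97° = 52.03°.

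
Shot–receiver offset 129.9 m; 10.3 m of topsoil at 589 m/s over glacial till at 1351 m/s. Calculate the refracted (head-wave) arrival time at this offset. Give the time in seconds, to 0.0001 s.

0.1276 s

t = x/V₂ + 2h·√(V₂²−V₁²)/(V₁V₂).
√(V₂²−V₁²) = √(1351²−589²) = 1215.8 m/s; delay term = 2·10.3·1215.8/(589·1351) = 0.03148 s.
t = 129.9/1351 + 0.03148 = 0.12763 s.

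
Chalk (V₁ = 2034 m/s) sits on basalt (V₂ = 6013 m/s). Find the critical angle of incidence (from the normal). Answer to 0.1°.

19.8°

Critical incidence: sin θ_c = V₁/V₂ = 2034/6013 = 0.3383.
θ_c = arcsin 0.3383 = 19.77°.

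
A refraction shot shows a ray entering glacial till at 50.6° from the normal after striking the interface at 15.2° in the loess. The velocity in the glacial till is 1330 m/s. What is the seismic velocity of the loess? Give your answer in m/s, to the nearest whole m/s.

sin 15.2° = 0.2622; sin 50.6° = 0.7727.
V₁ = V₂·(sin θ₁/sin θ₂) = 1330·(0.2622/0.7727) = 451.27 m/s.

451 m/s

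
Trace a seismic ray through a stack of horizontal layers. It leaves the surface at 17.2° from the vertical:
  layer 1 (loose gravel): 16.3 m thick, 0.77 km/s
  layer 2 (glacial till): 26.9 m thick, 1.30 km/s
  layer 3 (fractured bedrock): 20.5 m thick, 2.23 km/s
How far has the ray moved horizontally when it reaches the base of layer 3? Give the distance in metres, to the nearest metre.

Apply Snell's law at each interface; in layer i the horizontal offset is hᵢ·tan θᵢ.
Layer 1: θ = 17.20°; offset = 16.3·tan 17.20° = 5.046 m.
Layer 2: sin θ = 1.30·sin 17.2°/0.77 = 0.4992, θ = 29.95°; offset = 26.9·tan 29.95° = 15.500 m.
Layer 3: sin θ = 2.23·sin 17.2°/0.77 = 0.8564, θ = 58.91°; offset = 20.5·tan 58.91° = 34.003 m.
Summing the layer offsets gives 54.548 m.

55 m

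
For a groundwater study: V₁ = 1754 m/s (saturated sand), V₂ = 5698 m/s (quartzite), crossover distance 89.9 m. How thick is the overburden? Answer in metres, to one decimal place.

x_cross = 2h·√((V₂+V₁)/(V₂−V₁)) → h = x_cross / (2·√((V₂+V₁)/(V₂−V₁))).
√((V₂+V₁)/(V₂−V₁)) = √((5698+1754)/(5698−1754)) = 1.3746.
h = 89.9 / (2·1.3746) = 32.70 m.

32.7 m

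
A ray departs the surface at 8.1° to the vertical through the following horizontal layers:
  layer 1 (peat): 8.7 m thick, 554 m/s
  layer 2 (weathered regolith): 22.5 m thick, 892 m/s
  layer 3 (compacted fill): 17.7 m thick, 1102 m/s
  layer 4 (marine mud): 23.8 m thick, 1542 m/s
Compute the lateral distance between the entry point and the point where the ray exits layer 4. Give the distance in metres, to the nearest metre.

22 m

p = sin θ₁/V₁ = sin 8.1°/554 = 2.5433e-04 s/m is conserved through the stack.
Layer 1: θ = 8.10°; offset = 8.7·tan 8.10° = 1.238 m.
Layer 2: sin θ = p·892 = 0.2269 → θ = 13.11°; offset = 22.5·tan 13.11° = 5.241 m.
Layer 3: sin θ = p·1102 = 0.2803 → θ = 16.28°; offset = 17.7·tan 16.28° = 5.168 m.
Layer 4: sin θ = p·1542 = 0.3922 → θ = 23.09°; offset = 23.8·tan 23.09° = 10.147 m.
Summing the layer offsets gives 21.794 m.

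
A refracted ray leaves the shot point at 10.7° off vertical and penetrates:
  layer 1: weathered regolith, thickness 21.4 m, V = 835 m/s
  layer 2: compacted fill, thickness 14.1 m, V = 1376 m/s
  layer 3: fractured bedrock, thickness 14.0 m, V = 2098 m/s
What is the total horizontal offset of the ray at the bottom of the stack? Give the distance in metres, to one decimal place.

p = sin θ₁/V₁ = sin 10.7°/835 = 2.2236e-04 s/m is conserved through the stack.
Layer 1: θ = 10.70°; offset = 21.4·tan 10.70° = 4.044 m.
Layer 2: sin θ = p·1376 = 0.3060 → θ = 17.82°; offset = 14.1·tan 17.82° = 4.531 m.
Layer 3: sin θ = p·2098 = 0.4665 → θ = 27.81°; offset = 14.0·tan 27.81° = 7.384 m.
Summing the layer offsets gives 15.959 m.

16.0 m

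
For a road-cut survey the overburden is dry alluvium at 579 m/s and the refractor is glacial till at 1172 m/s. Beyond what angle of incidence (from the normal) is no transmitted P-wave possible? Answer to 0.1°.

Critical incidence: sin θ_c = V₁/V₂ = 579/1172 = 0.4940.
θ_c = arcsin 0.4940 = 29.61°.

29.6°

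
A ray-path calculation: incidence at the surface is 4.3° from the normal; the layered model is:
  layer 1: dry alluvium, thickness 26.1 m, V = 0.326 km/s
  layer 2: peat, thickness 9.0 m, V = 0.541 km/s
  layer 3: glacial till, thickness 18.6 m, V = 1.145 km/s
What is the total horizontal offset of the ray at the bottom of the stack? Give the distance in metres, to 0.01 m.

8.17 m

Apply Snell's law at each interface; in layer i the horizontal offset is hᵢ·tan θᵢ.
Layer 1: θ = 4.30°; offset = 26.1·tan 4.30° = 1.9625 m.
Layer 2: sin θ = 0.541·sin 4.3°/0.326 = 0.1244, θ = 7.15°; offset = 9.0·tan 7.15° = 1.1286 m.
Layer 3: sin θ = 1.145·sin 4.3°/0.326 = 0.2633, θ = 15.27°; offset = 18.6·tan 15.27° = 5.0775 m.
Σ offsets = 8.1685 m.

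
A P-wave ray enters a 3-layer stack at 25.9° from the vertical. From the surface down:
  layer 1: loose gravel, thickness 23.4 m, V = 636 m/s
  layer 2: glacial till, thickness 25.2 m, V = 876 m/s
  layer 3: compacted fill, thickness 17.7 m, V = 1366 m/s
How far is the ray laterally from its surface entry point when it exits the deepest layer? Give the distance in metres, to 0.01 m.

Ray parameter p = sin 25.9° / 636 m/s = 6.8680e-04 s/m.
Layer 1: θ = 25.90°; offset = 23.4·tan 25.90° = 11.3624 m.
Layer 2: sin θ = p·876 = 0.6016 → θ = 36.99°; offset = 25.2·tan 36.99° = 18.9805 m.
Layer 3: sin θ = p·1366 = 0.9382 → θ = 69.75°; offset = 17.7·tan 69.75° = 47.9656 m.
Summing the layer offsets gives 78.3085 m.

78.31 m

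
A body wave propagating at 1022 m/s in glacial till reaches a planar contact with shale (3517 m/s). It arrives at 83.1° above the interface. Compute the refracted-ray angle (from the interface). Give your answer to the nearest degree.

66°

Angle from the normal: 90° − 83.1° = 6.9°.
Snell's law: sin θ₂ = (V₂/V₁)·sin θ₁ = (3517/1022)·sin 6.9° = 0.4134.
θ₂ = arcsin 0.4134 = 24.42° from the normal.
From the interface: 90° − 24.42° = 65.58°.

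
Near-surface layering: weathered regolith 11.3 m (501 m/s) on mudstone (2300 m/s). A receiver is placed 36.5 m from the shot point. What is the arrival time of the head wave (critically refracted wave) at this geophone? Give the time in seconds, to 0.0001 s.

0.0599 s

θ_c = arcsin(V₁/V₂) = arcsin(501/2300) = 12.58°, cos θ_c = 0.9760.
Intercept time tᵢ = 2h cos θ_c / V₁ = 2·11.3·0.9760/501 = 0.04403 s.
t = x/V₂ + tᵢ = 36.5/2300 + 0.04403 = 0.05990 s.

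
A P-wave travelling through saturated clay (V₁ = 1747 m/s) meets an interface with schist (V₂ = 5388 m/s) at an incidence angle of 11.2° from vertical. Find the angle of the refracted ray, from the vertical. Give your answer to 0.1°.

sin θ₁/V₁ = sin θ₂/V₂ ⇒ sin θ₂ = 5388·sin 11.2°/1747 = 5388·0.1942/1747 = 0.5990.
θ₂ = arcsin 0.5990 = 36.80° from the normal.

36.8°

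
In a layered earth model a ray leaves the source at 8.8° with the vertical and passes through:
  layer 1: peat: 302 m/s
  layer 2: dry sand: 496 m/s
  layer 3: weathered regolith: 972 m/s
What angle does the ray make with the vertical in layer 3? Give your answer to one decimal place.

29.5°

Snell's law across each interface conserves sin θ / V, so sin θ_3 = V_3·sin θ₁/V₁.
sin θ_3 = 972 × sin 8.8° / 302 = 0.4924.
θ_3 = arcsin 0.4924 = 29.50°.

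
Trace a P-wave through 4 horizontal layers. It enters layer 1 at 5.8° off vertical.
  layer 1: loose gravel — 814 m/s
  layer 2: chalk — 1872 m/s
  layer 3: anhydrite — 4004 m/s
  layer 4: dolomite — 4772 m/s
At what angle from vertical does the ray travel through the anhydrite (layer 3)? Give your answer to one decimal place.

Ray parameter p = sin 5.8° / 814 = 1.2415e-04 s/m.
sin θ_3 = p·V_3 = 1.2415e-04 × 4004 = 0.4971.
θ_3 = arcsin 0.4971 = 29.81°.

29.8°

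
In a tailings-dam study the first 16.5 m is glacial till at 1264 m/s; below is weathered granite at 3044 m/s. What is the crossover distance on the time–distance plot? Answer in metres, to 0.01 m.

x_cross = 2h·√((V₂+V₁)/(V₂−V₁)).
(V₂+V₁)/(V₂−V₁) = (3044+1264)/(3044−1264) = 2.4202; √ = 1.5557.
x_cross = 2·16.5·1.5557 = 51.34 m.

51.34 m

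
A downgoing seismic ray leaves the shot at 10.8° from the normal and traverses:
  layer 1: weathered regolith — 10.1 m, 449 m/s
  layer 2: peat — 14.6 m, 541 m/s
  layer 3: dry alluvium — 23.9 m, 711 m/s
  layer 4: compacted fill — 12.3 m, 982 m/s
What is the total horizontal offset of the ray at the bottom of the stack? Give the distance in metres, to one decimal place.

Apply Snell's law at each interface; in layer i the horizontal offset is hᵢ·tan θᵢ.
Layer 1: θ = 10.80°; offset = 10.1·tan 10.80° = 1.927 m.
Layer 2: sin θ = 541·sin 10.8°/449 = 0.2258, θ = 13.05°; offset = 14.6·tan 13.05° = 3.384 m.
Layer 3: sin θ = 711·sin 10.8°/449 = 0.2967, θ = 17.26°; offset = 23.9·tan 17.26° = 7.426 m.
Layer 4: sin θ = 982·sin 10.8°/449 = 0.4098, θ = 24.19°; offset = 12.3·tan 24.19° = 5.526 m.
Σ offsets = 18.263 m.

18.3 m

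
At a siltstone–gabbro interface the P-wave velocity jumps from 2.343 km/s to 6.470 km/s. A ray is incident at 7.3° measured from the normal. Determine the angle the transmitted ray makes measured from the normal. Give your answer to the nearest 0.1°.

20.5°

sin θ₁/V₁ = sin θ₂/V₂ ⇒ sin θ₂ = 6.470·sin 7.3°/2.343 = 6.470·0.1271/2.343 = 0.3509.
θ₂ = sin⁻¹(0.3509) = 20.54° (from vertical).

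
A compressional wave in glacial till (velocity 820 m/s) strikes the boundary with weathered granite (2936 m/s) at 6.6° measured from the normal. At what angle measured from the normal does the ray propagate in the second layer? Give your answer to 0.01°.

Snell's law: sin θ₂ = (V₂/V₁)·sin θ₁ = (2936/820)·sin 6.6° = 0.4115.
θ₂ = sin⁻¹(0.4115) = 24.30° (from vertical).

24.30°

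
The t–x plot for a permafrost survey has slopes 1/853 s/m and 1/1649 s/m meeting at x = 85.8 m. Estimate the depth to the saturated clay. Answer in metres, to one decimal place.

x_cross = 2h·√((V₂+V₁)/(V₂−V₁)) → h = x_cross / (2·√((V₂+V₁)/(V₂−V₁))).
√((V₂+V₁)/(V₂−V₁)) = √((1649+853)/(1649−853)) = 1.7729.
h = 85.8 / (2·1.7729) = 24.20 m.

24.2 m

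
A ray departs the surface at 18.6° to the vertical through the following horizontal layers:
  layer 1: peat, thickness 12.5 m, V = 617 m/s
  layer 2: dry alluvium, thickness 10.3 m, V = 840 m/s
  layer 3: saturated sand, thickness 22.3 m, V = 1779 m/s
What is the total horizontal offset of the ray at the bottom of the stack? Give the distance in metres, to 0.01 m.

Apply Snell's law at each interface; in layer i the horizontal offset is hᵢ·tan θᵢ.
Layer 1: θ = 18.60°; offset = 12.5·tan 18.60° = 4.2067 m.
Layer 2: sin θ = 840·sin 18.6°/617 = 0.4342, θ = 25.74°; offset = 10.3·tan 25.74° = 4.9652 m.
Layer 3: sin θ = 1779·sin 18.6°/617 = 0.9197, θ = 66.88°; offset = 22.3·tan 66.88° = 52.2211 m.
Summing the layer offsets gives 61.3931 m.

61.39 m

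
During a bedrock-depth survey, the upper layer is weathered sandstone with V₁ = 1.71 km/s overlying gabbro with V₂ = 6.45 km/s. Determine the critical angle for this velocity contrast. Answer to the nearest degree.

Critical incidence: sin θ_c = V₁/V₂ = 1.71/6.45 = 0.2651.
θ_c = arcsin 0.2651 = 15.37°.

15°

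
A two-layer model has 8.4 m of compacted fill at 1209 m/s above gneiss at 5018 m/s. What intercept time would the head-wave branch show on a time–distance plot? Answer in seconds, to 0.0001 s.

θ_c = arcsin(V₁/V₂) = arcsin(1209/5018) = 13.94°; cos θ_c = 0.9705.
tᵢ = 2h·cos θ_c / V₁ = 2·8.4·0.9705 / 1209 = 0.01349 s.

0.0135 s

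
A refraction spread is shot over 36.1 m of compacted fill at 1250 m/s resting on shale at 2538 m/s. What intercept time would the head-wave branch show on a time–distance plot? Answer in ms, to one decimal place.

50.3 ms

θ_c = arcsin(V₁/V₂) = arcsin(1250/2538) = 29.51°; cos θ_c = 0.8703.
tᵢ = 2h·cos θ_c / V₁ = 2·36.1·0.8703 / 1250 = 0.05027 s.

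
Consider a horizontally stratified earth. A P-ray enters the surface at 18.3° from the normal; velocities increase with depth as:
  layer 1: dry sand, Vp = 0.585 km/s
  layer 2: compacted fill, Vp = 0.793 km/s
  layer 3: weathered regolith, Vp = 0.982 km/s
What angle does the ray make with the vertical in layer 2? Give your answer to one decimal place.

Snell's law across each interface conserves sin θ / V, so sin θ_2 = V_2·sin θ₁/V₁.
sin θ_2 = 0.793 × sin 18.3° / 0.585 = 0.4256.
θ_2 = arcsin 0.4256 = 25.19°.

25.2°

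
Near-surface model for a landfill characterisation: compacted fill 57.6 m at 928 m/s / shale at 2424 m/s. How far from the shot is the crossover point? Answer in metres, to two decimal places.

172.44 m

x_cross = 2h·√((V₂+V₁)/(V₂−V₁)).
(V₂+V₁)/(V₂−V₁) = (2424+928)/(2424−928) = 2.2406; √ = 1.4969.
x_cross = 2·57.6·1.4969 = 172.44 m.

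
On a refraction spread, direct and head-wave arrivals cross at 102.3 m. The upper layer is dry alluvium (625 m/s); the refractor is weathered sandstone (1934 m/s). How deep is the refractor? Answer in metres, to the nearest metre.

37 m

h = (x_cross/2)·√((V₂−V₁)/(V₂+V₁)).
(V₂−V₁)/(V₂+V₁) = (1934−625)/(1934+625) = 0.5115; √ = 0.7152.
h = (102.3/2)·0.7152 = 36.58 m.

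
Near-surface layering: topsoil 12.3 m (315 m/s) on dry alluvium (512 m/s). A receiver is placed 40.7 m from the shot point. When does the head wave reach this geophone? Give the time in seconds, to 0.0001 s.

0.1411 s

θ_c = arcsin(V₁/V₂) = arcsin(315/512) = 37.97°, cos θ_c = 0.7883.
Intercept time tᵢ = 2h cos θ_c / V₁ = 2·12.3·0.7883/315 = 0.06157 s.
t = x/V₂ + tᵢ = 40.7/512 + 0.06157 = 0.14106 s.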